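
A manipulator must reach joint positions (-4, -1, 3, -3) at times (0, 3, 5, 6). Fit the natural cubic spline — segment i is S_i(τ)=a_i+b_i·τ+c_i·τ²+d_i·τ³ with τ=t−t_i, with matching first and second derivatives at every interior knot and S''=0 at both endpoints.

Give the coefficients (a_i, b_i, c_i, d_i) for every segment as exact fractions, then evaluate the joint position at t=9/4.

  seg 0: a=-4 b=-5/28 c=0 d=11/84
  seg 1: a=-1 b=47/14 c=33/28 d=-13/14
  seg 2: a=3 b=-43/14 c=-123/28 d=41/28
S(9/4) = -745/256

Δ: Δ0=1, Δ1=2, Δ2=-6
row 1: diag=10, rhs=6; c'=1/5, d'=3/5
row 2: denom=6−2·1/5=28/5; d'=(-48−2·3/5)/(28/5)=-123/14
back: M2=-123/14
back: M1=3/5−1/5·-123/14=33/14
M: M0=0, M1=33/14, M2=-123/14, M3=0
seg 0: a=-4, c=M0/2=0, d=(M1−M0)/(6·3)=11/84, b=Δ0−h0·(2M0+M1)/6=-5/28
seg 1: a=-1, c=M1/2=33/28, d=(M2−M1)/(6·2)=-13/14, b=Δ1−h1·(2M1+M2)/6=47/14
seg 2: a=3, c=M2/2=-123/28, d=(M3−M2)/(6·1)=41/28, b=Δ2−h2·(2M2+M3)/6=-43/14
t_q=9/4 → seg 0, τ=9/4; S=-4+-5/28·τ+0·τ²+11/84·τ³=-745/256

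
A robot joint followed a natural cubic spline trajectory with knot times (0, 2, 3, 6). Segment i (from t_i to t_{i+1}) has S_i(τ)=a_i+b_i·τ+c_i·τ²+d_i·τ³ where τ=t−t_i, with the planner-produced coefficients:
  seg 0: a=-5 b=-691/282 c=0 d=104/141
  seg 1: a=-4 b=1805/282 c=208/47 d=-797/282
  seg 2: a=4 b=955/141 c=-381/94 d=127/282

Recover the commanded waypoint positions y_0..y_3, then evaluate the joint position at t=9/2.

y_0=-5 y_1=-4 y_2=4 y_3=0
S(9/2) = 4933/752

y_0 = S_0(0) = a_0 = -5
y_1 = S_1(0) = a_1 = -4
y_2 = S_2(0) = a_2 = 4
y_3 = S_2(3) = 0
t_q=9/2 is in segment 2 (τ=3/2); S_2(τ)=4933/752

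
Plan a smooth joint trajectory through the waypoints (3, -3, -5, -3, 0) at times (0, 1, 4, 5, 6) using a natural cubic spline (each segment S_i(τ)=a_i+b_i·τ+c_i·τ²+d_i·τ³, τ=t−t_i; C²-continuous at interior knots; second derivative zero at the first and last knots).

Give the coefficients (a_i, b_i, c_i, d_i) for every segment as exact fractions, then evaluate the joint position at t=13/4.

  seg 0: a=3 b=-4225/636 c=0 d=409/636
  seg 1: a=-3 b=-1499/318 c=409/212 d=-41/212
  seg 2: a=-5 b=1043/636 c=10/53 d=109/636
  seg 3: a=-3 b=805/318 c=149/212 d=-149/636
S(13/4) = -81981/13568

Δ: Δ0=-6, Δ1=-2/3, Δ2=2, Δ3=3
row 1: diag=8, rhs=32; c'=3/8, d'=4
row 2: denom=8−3·3/8=55/8; d'=(16−3·4)/(55/8)=32/55
row 3: denom=4−1·8/55=212/55; d'=(6−1·32/55)/(212/55)=149/106
back: M3=149/106
back: M2=32/55−8/55·149/106=20/53
back: M1=4−3/8·20/53=409/106
M: M0=0, M1=409/106, M2=20/53, M3=149/106, M4=0
seg 0: a=3, c=M0/2=0, d=(M1−M0)/(6·1)=409/636, b=Δ0−h0·(2M0+M1)/6=-4225/636
seg 1: a=-3, c=M1/2=409/212, d=(M2−M1)/(6·3)=-41/212, b=Δ1−h1·(2M1+M2)/6=-1499/318
seg 2: a=-5, c=M2/2=10/53, d=(M3−M2)/(6·1)=109/636, b=Δ2−h2·(2M2+M3)/6=1043/636
seg 3: a=-3, c=M3/2=149/212, d=(M4−M3)/(6·1)=-149/636, b=Δ3−h3·(2M3+M4)/6=805/318
t_q=13/4 → seg 1, τ=9/4; S=-3+-1499/318·τ+409/212·τ²+-41/212·τ³=-81981/13568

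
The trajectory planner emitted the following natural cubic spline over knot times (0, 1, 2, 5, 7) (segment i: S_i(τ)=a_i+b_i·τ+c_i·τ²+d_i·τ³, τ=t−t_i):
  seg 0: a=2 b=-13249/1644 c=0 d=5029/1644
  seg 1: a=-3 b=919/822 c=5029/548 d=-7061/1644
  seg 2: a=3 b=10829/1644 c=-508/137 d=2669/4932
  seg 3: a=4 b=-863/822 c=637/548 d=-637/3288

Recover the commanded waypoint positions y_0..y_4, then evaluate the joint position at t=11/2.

y_0=2 y_1=-3 y_2=3 y_3=4 y_4=5
S(11/2) = 32805/8768

y_0 = S_0(0) = a_0 = 2
y_1 = S_1(0) = a_1 = -3
y_2 = S_2(0) = a_2 = 3
y_3 = S_3(0) = a_3 = 4
y_4 = S_3(2) = 5
t_q=11/2 is in segment 3 (τ=1/2); S_3(τ)=32805/8768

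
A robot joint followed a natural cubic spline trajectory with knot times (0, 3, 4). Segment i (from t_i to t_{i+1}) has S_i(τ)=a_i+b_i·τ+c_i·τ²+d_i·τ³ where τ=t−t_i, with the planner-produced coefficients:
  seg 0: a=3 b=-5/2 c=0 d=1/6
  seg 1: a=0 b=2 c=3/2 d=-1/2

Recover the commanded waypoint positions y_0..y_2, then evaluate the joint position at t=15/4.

y_0 = S_0(0) = a_0 = 3
y_1 = S_1(0) = a_1 = 0
y_2 = S_1(1) = 3
t_q=15/4 is in segment 1 (τ=3/4); S_1(τ)=273/128

y_0=3 y_1=0 y_2=3
S(15/4) = 273/128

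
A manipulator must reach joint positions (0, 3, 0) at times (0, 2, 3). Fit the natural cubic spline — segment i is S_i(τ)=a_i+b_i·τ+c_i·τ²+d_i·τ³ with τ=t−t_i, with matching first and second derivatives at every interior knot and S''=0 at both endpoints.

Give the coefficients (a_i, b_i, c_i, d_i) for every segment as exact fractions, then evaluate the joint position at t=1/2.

  seg 0: a=0 b=3 c=0 d=-3/8
  seg 1: a=3 b=-3/2 c=-9/4 d=3/4
S(1/2) = 93/64

Δ: Δ0=3/2, Δ1=-3
row 1: diag=6, rhs=-27; c'=1/6, d'=-9/2
back: M1=-9/2
M: M0=0, M1=-9/2, M2=0
seg 0: a=0, c=M0/2=0, d=(M1−M0)/(6·2)=-3/8, b=Δ0−h0·(2M0+M1)/6=3
seg 1: a=3, c=M1/2=-9/4, d=(M2−M1)/(6·1)=3/4, b=Δ1−h1·(2M1+M2)/6=-3/2
t_q=1/2 → seg 0, τ=1/2; S=0+3·τ+0·τ²+-3/8·τ³=93/64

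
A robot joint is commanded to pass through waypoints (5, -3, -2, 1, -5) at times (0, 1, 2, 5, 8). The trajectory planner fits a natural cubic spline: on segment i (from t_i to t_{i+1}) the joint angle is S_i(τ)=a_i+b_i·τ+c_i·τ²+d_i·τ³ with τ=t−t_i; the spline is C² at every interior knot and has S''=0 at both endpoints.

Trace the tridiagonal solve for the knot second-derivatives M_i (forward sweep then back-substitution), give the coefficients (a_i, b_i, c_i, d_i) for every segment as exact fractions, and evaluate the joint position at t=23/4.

Δ: Δ0=-8, Δ1=1, Δ2=1, Δ3=-2
row 1: diag=4, rhs=54; c'=1/4, d'=27/2
row 2: denom=8−1·1/4=31/4; d'=(0−1·27/2)/(31/4)=-54/31
row 3: denom=12−3·12/31=336/31; d'=(-18−3·-54/31)/(336/31)=-33/28
back: M3=-33/28
back: M2=-54/31−12/31·-33/28=-9/7
back: M1=27/2−1/4·-9/7=387/28
M: M0=0, M1=387/28, M2=-9/7, M3=-33/28, M4=0
seg 0: a=5, c=M0/2=0, d=(M1−M0)/(6·1)=129/56, b=Δ0−h0·(2M0+M1)/6=-577/56
seg 1: a=-3, c=M1/2=387/56, d=(M2−M1)/(6·1)=-141/56, b=Δ1−h1·(2M1+M2)/6=-95/28
seg 2: a=-2, c=M2/2=-9/14, d=(M3−M2)/(6·3)=1/168, b=Δ2−h2·(2M2+M3)/6=23/8
seg 3: a=1, c=M3/2=-33/56, d=(M4−M3)/(6·3)=11/168, b=Δ3−h3·(2M3+M4)/6=-23/28
t_q=23/4 → seg 3, τ=3/4; S=1+-23/28·τ+-33/56·τ²+11/168·τ³=41/512

  seg 0: a=5 b=-577/56 c=0 d=129/56
  seg 1: a=-3 b=-95/28 c=387/56 d=-141/56
  seg 2: a=-2 b=23/8 c=-9/14 d=1/168
  seg 3: a=1 b=-23/28 c=-33/56 d=11/168
S(23/4) = 41/512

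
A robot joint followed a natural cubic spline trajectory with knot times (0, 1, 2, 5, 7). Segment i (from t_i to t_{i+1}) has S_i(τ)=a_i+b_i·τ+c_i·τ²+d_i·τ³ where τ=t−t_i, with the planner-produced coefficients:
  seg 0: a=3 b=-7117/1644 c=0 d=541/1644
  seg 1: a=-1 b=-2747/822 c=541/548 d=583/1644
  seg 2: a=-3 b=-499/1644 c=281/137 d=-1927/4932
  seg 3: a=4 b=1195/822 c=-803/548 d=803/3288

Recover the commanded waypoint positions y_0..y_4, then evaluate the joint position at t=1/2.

y_0 = S_0(0) = a_0 = 3
y_1 = S_1(0) = a_1 = -1
y_2 = S_2(0) = a_2 = -3
y_3 = S_3(0) = a_3 = 4
y_4 = S_3(2) = 3
t_q=1/2 is in segment 0 (τ=1/2); S_0(τ)=3843/4384

y_0=3 y_1=-1 y_2=-3 y_3=4 y_4=3
S(1/2) = 3843/4384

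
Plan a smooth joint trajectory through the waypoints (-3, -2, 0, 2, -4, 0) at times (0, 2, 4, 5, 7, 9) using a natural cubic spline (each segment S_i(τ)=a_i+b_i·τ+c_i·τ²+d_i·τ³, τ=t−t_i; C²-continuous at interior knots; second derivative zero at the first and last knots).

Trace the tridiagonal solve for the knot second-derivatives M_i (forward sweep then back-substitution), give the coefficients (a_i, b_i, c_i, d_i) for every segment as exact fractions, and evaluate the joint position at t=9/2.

  seg 0: a=-3 b=22/39 c=0 d=-5/312
  seg 1: a=-2 b=29/78 c=-5/52 d=8/39
  seg 2: a=0 b=191/78 c=59/52 d=-19/12
  seg 3: a=2 b=-5/156 c=-47/13 d=665/624
  seg 4: a=-4 b=-133/78 c=289/104 d=-289/624
S(9/2) = 545/416

Δ: Δ0=1/2, Δ1=1, Δ2=2, Δ3=-3, Δ4=2
row 1: diag=8, rhs=3; c'=1/4, d'=3/8
row 2: denom=6−2·1/4=11/2; d'=(6−2·3/8)/(11/2)=21/22
row 3: denom=6−1·2/11=64/11; d'=(-30−1·21/22)/(64/11)=-681/128
row 4: denom=8−2·11/32=117/16; d'=(30−2·-681/128)/(117/16)=289/52
back: M4=289/52
back: M3=-681/128−11/32·289/52=-94/13
back: M2=21/22−2/11·-94/13=59/26
back: M1=3/8−1/4·59/26=-5/26
M: M0=0, M1=-5/26, M2=59/26, M3=-94/13, M4=289/52, M5=0
seg 0: a=-3, c=M0/2=0, d=(M1−M0)/(6·2)=-5/312, b=Δ0−h0·(2M0+M1)/6=22/39
seg 1: a=-2, c=M1/2=-5/52, d=(M2−M1)/(6·2)=8/39, b=Δ1−h1·(2M1+M2)/6=29/78
seg 2: a=0, c=M2/2=59/52, d=(M3−M2)/(6·1)=-19/12, b=Δ2−h2·(2M2+M3)/6=191/78
seg 3: a=2, c=M3/2=-47/13, d=(M4−M3)/(6·2)=665/624, b=Δ3−h3·(2M3+M4)/6=-5/156
seg 4: a=-4, c=M4/2=289/104, d=(M5−M4)/(6·2)=-289/624, b=Δ4−h4·(2M4+M5)/6=-133/78
t_q=9/2 → seg 2, τ=1/2; S=0+191/78·τ+59/52·τ²+-19/12·τ³=545/416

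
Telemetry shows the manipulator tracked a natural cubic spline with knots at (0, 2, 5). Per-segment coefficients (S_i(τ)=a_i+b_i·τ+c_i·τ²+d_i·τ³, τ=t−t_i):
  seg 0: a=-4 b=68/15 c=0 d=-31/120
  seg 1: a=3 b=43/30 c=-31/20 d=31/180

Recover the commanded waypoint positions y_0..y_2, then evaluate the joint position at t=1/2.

y_0=-4 y_1=3 y_2=-2
S(1/2) = -113/64

y_0 = S_0(0) = a_0 = -4
y_1 = S_1(0) = a_1 = 3
y_2 = S_1(3) = -2
t_q=1/2 is in segment 0 (τ=1/2); S_0(τ)=-113/64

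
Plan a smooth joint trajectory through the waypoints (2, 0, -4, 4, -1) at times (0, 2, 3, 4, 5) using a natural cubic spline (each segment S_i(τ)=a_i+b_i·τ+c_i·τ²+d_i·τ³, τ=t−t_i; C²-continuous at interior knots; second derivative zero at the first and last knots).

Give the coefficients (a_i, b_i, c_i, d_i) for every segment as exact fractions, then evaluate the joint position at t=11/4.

Δ: Δ0=-1, Δ1=-4, Δ2=8, Δ3=-5
row 1: diag=6, rhs=-18; c'=1/6, d'=-3
row 2: denom=4−1·1/6=23/6; d'=(72−1·-3)/(23/6)=450/23
row 3: denom=4−1·6/23=86/23; d'=(-78−1·450/23)/(86/23)=-1122/43
back: M3=-1122/43
back: M2=450/23−6/23·-1122/43=1134/43
back: M1=-3−1/6·1134/43=-318/43
M: M0=0, M1=-318/43, M2=1134/43, M3=-1122/43, M4=0
seg 0: a=2, c=M0/2=0, d=(M1−M0)/(6·2)=-53/86, b=Δ0−h0·(2M0+M1)/6=63/43
seg 1: a=0, c=M1/2=-159/43, d=(M2−M1)/(6·1)=242/43, b=Δ1−h1·(2M1+M2)/6=-255/43
seg 2: a=-4, c=M2/2=567/43, d=(M3−M2)/(6·1)=-376/43, b=Δ2−h2·(2M2+M3)/6=153/43
seg 3: a=4, c=M3/2=-561/43, d=(M4−M3)/(6·1)=187/43, b=Δ3−h3·(2M3+M4)/6=159/43
t_q=11/4 → seg 1, τ=3/4; S=0+-255/43·τ+-159/43·τ²+242/43·τ³=-5715/1376

  seg 0: a=2 b=63/43 c=0 d=-53/86
  seg 1: a=0 b=-255/43 c=-159/43 d=242/43
  seg 2: a=-4 b=153/43 c=567/43 d=-376/43
  seg 3: a=4 b=159/43 c=-561/43 d=187/43
S(11/4) = -5715/1376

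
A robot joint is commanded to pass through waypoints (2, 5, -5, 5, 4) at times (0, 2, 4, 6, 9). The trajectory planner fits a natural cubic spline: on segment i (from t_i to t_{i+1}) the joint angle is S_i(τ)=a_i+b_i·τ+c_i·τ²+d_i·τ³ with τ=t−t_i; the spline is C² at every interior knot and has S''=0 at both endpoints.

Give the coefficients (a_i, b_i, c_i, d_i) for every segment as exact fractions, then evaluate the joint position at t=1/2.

Δ: Δ0=3/2, Δ1=-5, Δ2=5, Δ3=-1/3
row 1: diag=8, rhs=-39; c'=1/4, d'=-39/8
row 2: denom=8−2·1/4=15/2; d'=(60−2·-39/8)/(15/2)=93/10
row 3: denom=10−2·4/15=142/15; d'=(-32−2·93/10)/(142/15)=-759/142
back: M3=-759/142
back: M2=93/10−4/15·-759/142=1523/142
back: M1=-39/8−1/4·1523/142=-1073/142
M: M0=0, M1=-1073/142, M2=1523/142, M3=-759/142, M4=0
seg 0: a=2, c=M0/2=0, d=(M1−M0)/(6·2)=-1073/1704, b=Δ0−h0·(2M0+M1)/6=856/213
seg 1: a=5, c=M1/2=-1073/284, d=(M2−M1)/(6·2)=649/426, b=Δ1−h1·(2M1+M2)/6=-1507/426
seg 2: a=-5, c=M2/2=1523/284, d=(M3−M2)/(6·2)=-1141/852, b=Δ2−h2·(2M2+M3)/6=-157/426
seg 3: a=5, c=M3/2=-759/284, d=(M4−M3)/(6·3)=253/852, b=Δ3−h3·(2M3+M4)/6=2135/426
t_q=1/2 → seg 0, τ=1/2; S=2+856/213·τ+0·τ²+-1073/1704·τ³=17861/4544

  seg 0: a=2 b=856/213 c=0 d=-1073/1704
  seg 1: a=5 b=-1507/426 c=-1073/284 d=649/426
  seg 2: a=-5 b=-157/426 c=1523/284 d=-1141/852
  seg 3: a=5 b=2135/426 c=-759/284 d=253/852
S(1/2) = 17861/4544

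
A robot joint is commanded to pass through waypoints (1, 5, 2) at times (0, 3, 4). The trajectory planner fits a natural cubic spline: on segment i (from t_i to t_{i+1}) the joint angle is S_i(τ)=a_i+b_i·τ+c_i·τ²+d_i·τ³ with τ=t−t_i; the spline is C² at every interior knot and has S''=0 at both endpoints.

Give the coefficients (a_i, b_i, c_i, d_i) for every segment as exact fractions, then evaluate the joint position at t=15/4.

Δ: Δ0=4/3, Δ1=-3
row 1: diag=8, rhs=-26; c'=1/8, d'=-13/4
back: M1=-13/4
M: M0=0, M1=-13/4, M2=0
seg 0: a=1, c=M0/2=0, d=(M1−M0)/(6·3)=-13/72, b=Δ0−h0·(2M0+M1)/6=71/24
seg 1: a=5, c=M1/2=-13/8, d=(M2−M1)/(6·1)=13/24, b=Δ1−h1·(2M1+M2)/6=-23/12
t_q=15/4 → seg 1, τ=3/4; S=5+-23/12·τ+-13/8·τ²+13/24·τ³=1473/512

  seg 0: a=1 b=71/24 c=0 d=-13/72
  seg 1: a=5 b=-23/12 c=-13/8 d=13/24
S(15/4) = 1473/512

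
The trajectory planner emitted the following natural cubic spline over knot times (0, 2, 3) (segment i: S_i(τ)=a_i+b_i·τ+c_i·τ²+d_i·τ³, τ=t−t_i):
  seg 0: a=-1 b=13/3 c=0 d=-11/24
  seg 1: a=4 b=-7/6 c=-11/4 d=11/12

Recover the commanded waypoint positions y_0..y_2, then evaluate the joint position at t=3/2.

y_0 = S_0(0) = a_0 = -1
y_1 = S_1(0) = a_1 = 4
y_2 = S_1(1) = 1
t_q=3/2 is in segment 0 (τ=3/2); S_0(τ)=253/64

y_0=-1 y_1=4 y_2=1
S(3/2) = 253/64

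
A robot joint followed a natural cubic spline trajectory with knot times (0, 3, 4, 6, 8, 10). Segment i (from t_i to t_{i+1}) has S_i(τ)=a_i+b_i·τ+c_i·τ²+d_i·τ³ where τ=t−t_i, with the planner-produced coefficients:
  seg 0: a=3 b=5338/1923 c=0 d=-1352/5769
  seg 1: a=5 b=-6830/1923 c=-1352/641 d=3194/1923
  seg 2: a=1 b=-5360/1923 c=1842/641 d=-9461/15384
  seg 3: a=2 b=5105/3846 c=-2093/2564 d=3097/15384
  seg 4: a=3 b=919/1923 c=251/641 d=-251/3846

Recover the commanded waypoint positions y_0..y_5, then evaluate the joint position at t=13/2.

y_0 = S_0(0) = a_0 = 3
y_1 = S_1(0) = a_1 = 5
y_2 = S_2(0) = a_2 = 1
y_3 = S_3(0) = a_3 = 2
y_4 = S_4(0) = a_4 = 3
y_5 = S_4(2) = 5
t_q=13/2 is in segment 3 (τ=1/2); S_3(τ)=101935/41024

y_0=3 y_1=5 y_2=1 y_3=2 y_4=3 y_5=5
S(13/2) = 101935/41024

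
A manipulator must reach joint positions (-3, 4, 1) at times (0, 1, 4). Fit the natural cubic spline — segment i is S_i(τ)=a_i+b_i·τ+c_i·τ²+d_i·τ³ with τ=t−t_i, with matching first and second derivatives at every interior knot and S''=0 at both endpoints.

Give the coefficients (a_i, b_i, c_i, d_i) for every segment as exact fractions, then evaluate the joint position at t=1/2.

  seg 0: a=-3 b=8 c=0 d=-1
  seg 1: a=4 b=5 c=-3 d=1/3
S(1/2) = 7/8

Δ: Δ0=7, Δ1=-1
row 1: diag=8, rhs=-48; c'=3/8, d'=-6
back: M1=-6
M: M0=0, M1=-6, M2=0
seg 0: a=-3, c=M0/2=0, d=(M1−M0)/(6·1)=-1, b=Δ0−h0·(2M0+M1)/6=8
seg 1: a=4, c=M1/2=-3, d=(M2−M1)/(6·3)=1/3, b=Δ1−h1·(2M1+M2)/6=5
t_q=1/2 → seg 0, τ=1/2; S=-3+8·τ+0·τ²+-1·τ³=7/8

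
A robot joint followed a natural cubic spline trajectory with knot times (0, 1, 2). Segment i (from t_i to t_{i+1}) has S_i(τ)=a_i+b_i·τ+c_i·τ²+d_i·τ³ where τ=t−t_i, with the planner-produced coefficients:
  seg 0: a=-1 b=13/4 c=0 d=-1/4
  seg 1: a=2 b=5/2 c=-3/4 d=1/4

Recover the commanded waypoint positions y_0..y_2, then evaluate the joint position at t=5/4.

y_0=-1 y_1=2 y_2=4
S(5/4) = 661/256

y_0 = S_0(0) = a_0 = -1
y_1 = S_1(0) = a_1 = 2
y_2 = S_1(1) = 4
t_q=5/4 is in segment 1 (τ=1/4); S_1(τ)=661/256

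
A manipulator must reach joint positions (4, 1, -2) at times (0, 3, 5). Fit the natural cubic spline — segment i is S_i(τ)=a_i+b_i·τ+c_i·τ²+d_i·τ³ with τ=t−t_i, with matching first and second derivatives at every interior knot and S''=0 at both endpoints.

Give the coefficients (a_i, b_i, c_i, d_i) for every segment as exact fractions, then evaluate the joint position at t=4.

Δ: Δ0=-1, Δ1=-3/2
row 1: diag=10, rhs=-3; c'=1/5, d'=-3/10
back: M1=-3/10
M: M0=0, M1=-3/10, M2=0
seg 0: a=4, c=M0/2=0, d=(M1−M0)/(6·3)=-1/60, b=Δ0−h0·(2M0+M1)/6=-17/20
seg 1: a=1, c=M1/2=-3/20, d=(M2−M1)/(6·2)=1/40, b=Δ1−h1·(2M1+M2)/6=-13/10
t_q=4 → seg 1, τ=1; S=1+-13/10·τ+-3/20·τ²+1/40·τ³=-17/40

  seg 0: a=4 b=-17/20 c=0 d=-1/60
  seg 1: a=1 b=-13/10 c=-3/20 d=1/40
S(4) = -17/40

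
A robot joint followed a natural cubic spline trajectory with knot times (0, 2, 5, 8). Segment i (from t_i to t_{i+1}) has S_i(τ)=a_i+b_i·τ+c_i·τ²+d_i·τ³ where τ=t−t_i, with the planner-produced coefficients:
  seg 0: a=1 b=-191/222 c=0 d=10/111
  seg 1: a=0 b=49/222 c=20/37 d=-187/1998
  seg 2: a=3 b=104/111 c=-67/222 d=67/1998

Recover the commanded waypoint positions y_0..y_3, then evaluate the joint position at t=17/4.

y_0 = S_0(0) = a_0 = 1
y_1 = S_1(0) = a_1 = 0
y_2 = S_2(0) = a_2 = 3
y_3 = S_2(3) = 4
t_q=17/4 is in segment 1 (τ=9/4); S_1(τ)=10263/4736

y_0=1 y_1=0 y_2=3 y_3=4
S(17/4) = 10263/4736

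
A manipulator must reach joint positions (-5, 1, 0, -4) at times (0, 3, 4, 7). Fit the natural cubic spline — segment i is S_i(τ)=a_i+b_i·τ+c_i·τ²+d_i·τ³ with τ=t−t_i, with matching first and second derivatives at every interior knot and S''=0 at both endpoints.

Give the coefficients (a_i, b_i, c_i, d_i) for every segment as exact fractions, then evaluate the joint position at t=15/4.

Δ: Δ0=2, Δ1=-1, Δ2=-4/3
row 1: diag=8, rhs=-18; c'=1/8, d'=-9/4
row 2: denom=8−1·1/8=63/8; d'=(-2−1·-9/4)/(63/8)=2/63
back: M2=2/63
back: M1=-9/4−1/8·2/63=-142/63
M: M0=0, M1=-142/63, M2=2/63, M3=0
seg 0: a=-5, c=M0/2=0, d=(M1−M0)/(6·3)=-71/567, b=Δ0−h0·(2M0+M1)/6=197/63
seg 1: a=1, c=M1/2=-71/63, d=(M2−M1)/(6·1)=8/21, b=Δ1−h1·(2M1+M2)/6=-16/63
seg 2: a=0, c=M2/2=1/63, d=(M3−M2)/(6·3)=-1/567, b=Δ2−h2·(2M2+M3)/6=-86/63
t_q=15/4 → seg 1, τ=3/4; S=1+-16/63·τ+-71/63·τ²+8/21·τ³=113/336

  seg 0: a=-5 b=197/63 c=0 d=-71/567
  seg 1: a=1 b=-16/63 c=-71/63 d=8/21
  seg 2: a=0 b=-86/63 c=1/63 d=-1/567
S(15/4) = 113/336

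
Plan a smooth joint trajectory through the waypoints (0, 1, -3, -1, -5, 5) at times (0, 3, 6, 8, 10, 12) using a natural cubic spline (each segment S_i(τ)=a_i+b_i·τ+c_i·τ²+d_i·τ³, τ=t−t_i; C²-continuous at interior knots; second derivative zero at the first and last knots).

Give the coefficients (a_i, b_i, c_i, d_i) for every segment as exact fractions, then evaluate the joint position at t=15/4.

  seg 0: a=0 b=573/523 c=0 d=-1196/14121
  seg 1: a=1 b=-623/523 c=-1196/1569 d=3365/14121
  seg 2: a=-3 b=350/523 c=723/523 d=-1273/2092
  seg 3: a=-1 b=-577/523 c=-2373/1046 d=476/523
  seg 4: a=-5 b=389/523 c=3339/1046 d=-1113/2092
S(15/4) = -7419/33472

Δ: Δ0=1/3, Δ1=-4/3, Δ2=1, Δ3=-2, Δ4=5
row 1: diag=12, rhs=-10; c'=1/4, d'=-5/6
row 2: denom=10−3·1/4=37/4; d'=(14−3·-5/6)/(37/4)=66/37
row 3: denom=8−2·8/37=280/37; d'=(-18−2·66/37)/(280/37)=-57/20
row 4: denom=8−2·37/140=523/70; d'=(42−2·-57/20)/(523/70)=3339/523
back: M4=3339/523
back: M3=-57/20−37/140·3339/523=-2373/523
back: M2=66/37−8/37·-2373/523=1446/523
back: M1=-5/6−1/4·1446/523=-2392/1569
M: M0=0, M1=-2392/1569, M2=1446/523, M3=-2373/523, M4=3339/523, M5=0
seg 0: a=0, c=M0/2=0, d=(M1−M0)/(6·3)=-1196/14121, b=Δ0−h0·(2M0+M1)/6=573/523
seg 1: a=1, c=M1/2=-1196/1569, d=(M2−M1)/(6·3)=3365/14121, b=Δ1−h1·(2M1+M2)/6=-623/523
seg 2: a=-3, c=M2/2=723/523, d=(M3−M2)/(6·2)=-1273/2092, b=Δ2−h2·(2M2+M3)/6=350/523
seg 3: a=-1, c=M3/2=-2373/1046, d=(M4−M3)/(6·2)=476/523, b=Δ3−h3·(2M3+M4)/6=-577/523
seg 4: a=-5, c=M4/2=3339/1046, d=(M5−M4)/(6·2)=-1113/2092, b=Δ4−h4·(2M4+M5)/6=389/523
t_q=15/4 → seg 1, τ=3/4; S=1+-623/523·τ+-1196/1569·τ²+3365/14121·τ³=-7419/33472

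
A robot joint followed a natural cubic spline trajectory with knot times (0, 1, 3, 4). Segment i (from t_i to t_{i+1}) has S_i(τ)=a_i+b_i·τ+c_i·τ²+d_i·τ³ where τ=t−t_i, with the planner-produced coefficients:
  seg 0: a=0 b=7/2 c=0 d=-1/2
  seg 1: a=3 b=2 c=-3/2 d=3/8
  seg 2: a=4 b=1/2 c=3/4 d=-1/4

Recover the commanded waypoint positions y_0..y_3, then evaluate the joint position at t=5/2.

y_0=0 y_1=3 y_2=4 y_3=5
S(5/2) = 249/64

y_0 = S_0(0) = a_0 = 0
y_1 = S_1(0) = a_1 = 3
y_2 = S_2(0) = a_2 = 4
y_3 = S_2(1) = 5
t_q=5/2 is in segment 1 (τ=3/2); S_1(τ)=249/64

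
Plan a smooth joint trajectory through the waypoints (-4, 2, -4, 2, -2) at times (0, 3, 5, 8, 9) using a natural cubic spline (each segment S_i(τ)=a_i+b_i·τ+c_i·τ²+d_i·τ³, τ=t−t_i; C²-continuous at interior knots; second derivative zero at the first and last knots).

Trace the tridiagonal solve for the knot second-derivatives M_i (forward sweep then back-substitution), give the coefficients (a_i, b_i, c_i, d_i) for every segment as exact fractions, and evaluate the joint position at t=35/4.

  seg 0: a=-4 b=923/226 c=0 d=-157/678
  seg 1: a=2 b=-245/113 c=-471/226 d=377/452
  seg 2: a=-4 b=-56/113 c=330/113 d=-236/339
  seg 3: a=2 b=-200/113 c=-378/113 d=126/113
S(35/4) = -2671/3616

Δ: Δ0=2, Δ1=-3, Δ2=2, Δ3=-4
row 1: diag=10, rhs=-30; c'=1/5, d'=-3
row 2: denom=10−2·1/5=48/5; d'=(30−2·-3)/(48/5)=15/4
row 3: denom=8−3·5/16=113/16; d'=(-36−3·15/4)/(113/16)=-756/113
back: M3=-756/113
back: M2=15/4−5/16·-756/113=660/113
back: M1=-3−1/5·660/113=-471/113
M: M0=0, M1=-471/113, M2=660/113, M3=-756/113, M4=0
seg 0: a=-4, c=M0/2=0, d=(M1−M0)/(6·3)=-157/678, b=Δ0−h0·(2M0+M1)/6=923/226
seg 1: a=2, c=M1/2=-471/226, d=(M2−M1)/(6·2)=377/452, b=Δ1−h1·(2M1+M2)/6=-245/113
seg 2: a=-4, c=M2/2=330/113, d=(M3−M2)/(6·3)=-236/339, b=Δ2−h2·(2M2+M3)/6=-56/113
seg 3: a=2, c=M3/2=-378/113, d=(M4−M3)/(6·1)=126/113, b=Δ3−h3·(2M3+M4)/6=-200/113
t_q=35/4 → seg 3, τ=3/4; S=2+-200/113·τ+-378/113·τ²+126/113·τ³=-2671/3616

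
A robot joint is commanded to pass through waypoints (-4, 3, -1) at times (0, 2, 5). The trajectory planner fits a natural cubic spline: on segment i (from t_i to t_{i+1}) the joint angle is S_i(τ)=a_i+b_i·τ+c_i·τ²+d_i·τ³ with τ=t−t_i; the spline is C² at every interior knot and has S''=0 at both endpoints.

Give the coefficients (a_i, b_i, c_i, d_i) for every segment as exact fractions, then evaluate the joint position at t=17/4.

  seg 0: a=-4 b=67/15 c=0 d=-29/120
  seg 1: a=3 b=47/30 c=-29/20 d=29/180
S(17/4) = 261/256

Δ: Δ0=7/2, Δ1=-4/3
row 1: diag=10, rhs=-29; c'=3/10, d'=-29/10
back: M1=-29/10
M: M0=0, M1=-29/10, M2=0
seg 0: a=-4, c=M0/2=0, d=(M1−M0)/(6·2)=-29/120, b=Δ0−h0·(2M0+M1)/6=67/15
seg 1: a=3, c=M1/2=-29/20, d=(M2−M1)/(6·3)=29/180, b=Δ1−h1·(2M1+M2)/6=47/30
t_q=17/4 → seg 1, τ=9/4; S=3+47/30·τ+-29/20·τ²+29/180·τ³=261/256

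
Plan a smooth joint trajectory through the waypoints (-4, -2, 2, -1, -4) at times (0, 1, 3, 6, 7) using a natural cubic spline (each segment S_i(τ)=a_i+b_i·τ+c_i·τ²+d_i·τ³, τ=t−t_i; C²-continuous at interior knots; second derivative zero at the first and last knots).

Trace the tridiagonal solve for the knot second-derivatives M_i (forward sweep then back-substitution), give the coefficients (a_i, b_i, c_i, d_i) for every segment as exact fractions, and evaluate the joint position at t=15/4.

Δ: Δ0=2, Δ1=2, Δ2=-1, Δ3=-3
row 1: diag=6, rhs=0; c'=1/3, d'=0
row 2: denom=10−2·1/3=28/3; d'=(-18−2·0)/(28/3)=-27/14
row 3: denom=8−3·9/28=197/28; d'=(-12−3·-27/14)/(197/28)=-174/197
back: M3=-174/197
back: M2=-27/14−9/28·-174/197=-324/197
back: M1=0−1/3·-324/197=108/197
M: M0=0, M1=108/197, M2=-324/197, M3=-174/197, M4=0
seg 0: a=-4, c=M0/2=0, d=(M1−M0)/(6·1)=18/197, b=Δ0−h0·(2M0+M1)/6=376/197
seg 1: a=-2, c=M1/2=54/197, d=(M2−M1)/(6·2)=-36/197, b=Δ1−h1·(2M1+M2)/6=430/197
seg 2: a=2, c=M2/2=-162/197, d=(M3−M2)/(6·3)=25/591, b=Δ2−h2·(2M2+M3)/6=214/197
seg 3: a=-1, c=M3/2=-87/197, d=(M4−M3)/(6·1)=29/197, b=Δ3−h3·(2M3+M4)/6=-533/197
t_q=15/4 → seg 2, τ=3/4; S=2+214/197·τ+-162/197·τ²+25/591·τ³=29881/12608

  seg 0: a=-4 b=376/197 c=0 d=18/197
  seg 1: a=-2 b=430/197 c=54/197 d=-36/197
  seg 2: a=2 b=214/197 c=-162/197 d=25/591
  seg 3: a=-1 b=-533/197 c=-87/197 d=29/197
S(15/4) = 29881/12608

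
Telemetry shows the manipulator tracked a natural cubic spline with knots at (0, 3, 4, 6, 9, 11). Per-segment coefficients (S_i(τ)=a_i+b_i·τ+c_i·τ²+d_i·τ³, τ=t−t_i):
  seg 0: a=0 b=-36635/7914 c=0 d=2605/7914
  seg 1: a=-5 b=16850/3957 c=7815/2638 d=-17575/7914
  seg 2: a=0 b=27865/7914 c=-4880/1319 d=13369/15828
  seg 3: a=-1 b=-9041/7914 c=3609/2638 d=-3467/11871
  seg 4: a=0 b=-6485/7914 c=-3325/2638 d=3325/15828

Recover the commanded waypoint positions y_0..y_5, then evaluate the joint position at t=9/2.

y_0=0 y_1=-5 y_2=0 y_3=-1 y_4=0 y_5=-5
S(9/2) = 39723/42208

y_0 = S_0(0) = a_0 = 0
y_1 = S_1(0) = a_1 = -5
y_2 = S_2(0) = a_2 = 0
y_3 = S_3(0) = a_3 = -1
y_4 = S_4(0) = a_4 = 0
y_5 = S_4(2) = -5
t_q=9/2 is in segment 2 (τ=1/2); S_2(τ)=39723/42208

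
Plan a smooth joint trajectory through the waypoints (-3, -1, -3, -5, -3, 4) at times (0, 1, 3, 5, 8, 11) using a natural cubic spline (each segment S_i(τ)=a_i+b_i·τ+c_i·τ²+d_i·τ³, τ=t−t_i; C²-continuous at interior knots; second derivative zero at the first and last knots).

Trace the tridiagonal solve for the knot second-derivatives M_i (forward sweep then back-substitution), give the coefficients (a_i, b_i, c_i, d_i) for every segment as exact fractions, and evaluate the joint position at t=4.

  seg 0: a=-3 b=971/383 c=0 d=-205/383
  seg 1: a=-1 b=356/383 c=-615/383 d=491/1532
  seg 2: a=-3 b=-631/383 c=243/766 d=5/1532
  seg 3: a=-5 b=-130/383 c=129/383 d=-5/10341
  seg 4: a=-3 b=639/383 c=382/1149 d=-382/10341
S(4) = -6629/1532

Δ: Δ0=2, Δ1=-1, Δ2=-1, Δ3=2/3, Δ4=7/3
row 1: diag=6, rhs=-18; c'=1/3, d'=-3
row 2: denom=8−2·1/3=22/3; d'=(0−2·-3)/(22/3)=9/11
row 3: denom=10−2·3/11=104/11; d'=(10−2·9/11)/(104/11)=23/26
row 4: denom=12−3·33/104=1149/104; d'=(10−3·23/26)/(1149/104)=764/1149
back: M4=764/1149
back: M3=23/26−33/104·764/1149=258/383
back: M2=9/11−3/11·258/383=243/383
back: M1=-3−1/3·243/383=-1230/383
M: M0=0, M1=-1230/383, M2=243/383, M3=258/383, M4=764/1149, M5=0
seg 0: a=-3, c=M0/2=0, d=(M1−M0)/(6·1)=-205/383, b=Δ0−h0·(2M0+M1)/6=971/383
seg 1: a=-1, c=M1/2=-615/383, d=(M2−M1)/(6·2)=491/1532, b=Δ1−h1·(2M1+M2)/6=356/383
seg 2: a=-3, c=M2/2=243/766, d=(M3−M2)/(6·2)=5/1532, b=Δ2−h2·(2M2+M3)/6=-631/383
seg 3: a=-5, c=M3/2=129/383, d=(M4−M3)/(6·3)=-5/10341, b=Δ3−h3·(2M3+M4)/6=-130/383
seg 4: a=-3, c=M4/2=382/1149, d=(M5−M4)/(6·3)=-382/10341, b=Δ4−h4·(2M4+M5)/6=639/383
t_q=4 → seg 2, τ=1; S=-3+-631/383·τ+243/766·τ²+5/1532·τ³=-6629/1532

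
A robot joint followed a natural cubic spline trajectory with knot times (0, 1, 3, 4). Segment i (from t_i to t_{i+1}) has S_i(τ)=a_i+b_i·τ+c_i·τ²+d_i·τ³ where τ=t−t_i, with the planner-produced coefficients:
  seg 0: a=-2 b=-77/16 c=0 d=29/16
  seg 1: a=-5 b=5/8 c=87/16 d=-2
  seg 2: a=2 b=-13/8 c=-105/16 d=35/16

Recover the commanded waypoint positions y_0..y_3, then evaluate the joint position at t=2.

y_0 = S_0(0) = a_0 = -2
y_1 = S_1(0) = a_1 = -5
y_2 = S_2(0) = a_2 = 2
y_3 = S_2(1) = -4
t_q=2 is in segment 1 (τ=1); S_1(τ)=-15/16

y_0=-2 y_1=-5 y_2=2 y_3=-4
S(2) = -15/16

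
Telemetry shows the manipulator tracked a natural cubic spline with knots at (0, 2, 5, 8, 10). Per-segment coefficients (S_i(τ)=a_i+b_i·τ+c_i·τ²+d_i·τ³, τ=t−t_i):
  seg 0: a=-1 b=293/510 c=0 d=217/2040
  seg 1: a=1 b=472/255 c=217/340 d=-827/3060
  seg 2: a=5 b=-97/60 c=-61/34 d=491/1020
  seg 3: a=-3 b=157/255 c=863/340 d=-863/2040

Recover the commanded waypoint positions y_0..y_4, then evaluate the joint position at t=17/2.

y_0=-1 y_1=1 y_2=5 y_3=-3 y_4=5
S(17/2) = -11481/5440

y_0 = S_0(0) = a_0 = -1
y_1 = S_1(0) = a_1 = 1
y_2 = S_2(0) = a_2 = 5
y_3 = S_3(0) = a_3 = -3
y_4 = S_3(2) = 5
t_q=17/2 is in segment 3 (τ=1/2); S_3(τ)=-11481/5440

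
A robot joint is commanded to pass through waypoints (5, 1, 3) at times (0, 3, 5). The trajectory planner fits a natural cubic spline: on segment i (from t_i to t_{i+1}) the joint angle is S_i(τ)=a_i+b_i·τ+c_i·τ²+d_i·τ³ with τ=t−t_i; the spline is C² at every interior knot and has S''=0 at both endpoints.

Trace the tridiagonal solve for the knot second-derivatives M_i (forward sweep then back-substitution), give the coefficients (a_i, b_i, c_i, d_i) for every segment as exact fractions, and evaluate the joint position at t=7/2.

  seg 0: a=5 b=-61/30 c=0 d=7/90
  seg 1: a=1 b=1/15 c=7/10 d=-7/60
S(7/2) = 191/160

Δ: Δ0=-4/3, Δ1=1
row 1: diag=10, rhs=14; c'=1/5, d'=7/5
back: M1=7/5
M: M0=0, M1=7/5, M2=0
seg 0: a=5, c=M0/2=0, d=(M1−M0)/(6·3)=7/90, b=Δ0−h0·(2M0+M1)/6=-61/30
seg 1: a=1, c=M1/2=7/10, d=(M2−M1)/(6·2)=-7/60, b=Δ1−h1·(2M1+M2)/6=1/15
t_q=7/2 → seg 1, τ=1/2; S=1+1/15·τ+7/10·τ²+-7/60·τ³=191/160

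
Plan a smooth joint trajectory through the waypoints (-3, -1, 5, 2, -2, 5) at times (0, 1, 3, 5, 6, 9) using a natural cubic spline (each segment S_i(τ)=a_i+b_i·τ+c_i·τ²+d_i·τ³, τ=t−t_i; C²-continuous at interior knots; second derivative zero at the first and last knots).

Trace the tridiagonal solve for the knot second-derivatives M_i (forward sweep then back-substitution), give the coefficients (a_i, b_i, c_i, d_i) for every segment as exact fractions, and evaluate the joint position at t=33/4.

Δ: Δ0=2, Δ1=3, Δ2=-3/2, Δ3=-4, Δ4=7/3
row 1: diag=6, rhs=6; c'=1/3, d'=1
row 2: denom=8−2·1/3=22/3; d'=(-27−2·1)/(22/3)=-87/22
row 3: denom=6−2·3/11=60/11; d'=(-15−2·-87/22)/(60/11)=-13/10
row 4: denom=8−1·11/60=469/60; d'=(38−1·-13/10)/(469/60)=2358/469
back: M4=2358/469
back: M3=-13/10−11/60·2358/469=-1042/469
back: M2=-87/22−3/11·-1042/469=-3141/938
back: M1=1−1/3·-3141/938=1985/938
M: M0=0, M1=1985/938, M2=-3141/938, M3=-1042/469, M4=2358/469, M5=0
seg 0: a=-3, c=M0/2=0, d=(M1−M0)/(6·1)=1985/5628, b=Δ0−h0·(2M0+M1)/6=9271/5628
seg 1: a=-1, c=M1/2=1985/1876, d=(M2−M1)/(6·2)=-2563/5628, b=Δ1−h1·(2M1+M2)/6=7613/2814
seg 2: a=5, c=M2/2=-3141/1876, d=(M3−M2)/(6·2)=151/1608, b=Δ2−h2·(2M2+M3)/6=4145/2814
seg 3: a=2, c=M3/2=-521/469, d=(M4−M3)/(6·1)=1700/1407, b=Δ3−h3·(2M3+M4)/6=-5765/1407
seg 4: a=-2, c=M4/2=1179/469, d=(M5−M4)/(6·3)=-131/469, b=Δ4−h4·(2M4+M5)/6=-3791/1407
t_q=33/4 → seg 4, τ=9/4; S=-2+-3791/1407·τ+1179/469·τ²+-131/469·τ³=44497/30016

  seg 0: a=-3 b=9271/5628 c=0 d=1985/5628
  seg 1: a=-1 b=7613/2814 c=1985/1876 d=-2563/5628
  seg 2: a=5 b=4145/2814 c=-3141/1876 d=151/1608
  seg 3: a=2 b=-5765/1407 c=-521/469 d=1700/1407
  seg 4: a=-2 b=-3791/1407 c=1179/469 d=-131/469
S(33/4) = 44497/30016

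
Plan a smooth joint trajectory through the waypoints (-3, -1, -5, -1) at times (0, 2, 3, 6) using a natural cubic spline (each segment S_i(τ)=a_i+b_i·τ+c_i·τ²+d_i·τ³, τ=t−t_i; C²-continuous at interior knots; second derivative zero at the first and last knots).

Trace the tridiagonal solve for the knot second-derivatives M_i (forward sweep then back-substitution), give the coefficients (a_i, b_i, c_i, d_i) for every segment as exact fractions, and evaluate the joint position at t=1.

Δ: Δ0=1, Δ1=-4, Δ2=4/3
row 1: diag=6, rhs=-30; c'=1/6, d'=-5
row 2: denom=8−1·1/6=47/6; d'=(32−1·-5)/(47/6)=222/47
back: M2=222/47
back: M1=-5−1/6·222/47=-272/47
M: M0=0, M1=-272/47, M2=222/47, M3=0
seg 0: a=-3, c=M0/2=0, d=(M1−M0)/(6·2)=-68/141, b=Δ0−h0·(2M0+M1)/6=413/141
seg 1: a=-1, c=M1/2=-136/47, d=(M2−M1)/(6·1)=247/141, b=Δ1−h1·(2M1+M2)/6=-403/141
seg 2: a=-5, c=M2/2=111/47, d=(M3−M2)/(6·3)=-37/141, b=Δ2−h2·(2M2+M3)/6=-478/141
t_q=1 → seg 0, τ=1; S=-3+413/141·τ+0·τ²+-68/141·τ³=-26/47

  seg 0: a=-3 b=413/141 c=0 d=-68/141
  seg 1: a=-1 b=-403/141 c=-136/47 d=247/141
  seg 2: a=-5 b=-478/141 c=111/47 d=-37/141
S(1) = -26/47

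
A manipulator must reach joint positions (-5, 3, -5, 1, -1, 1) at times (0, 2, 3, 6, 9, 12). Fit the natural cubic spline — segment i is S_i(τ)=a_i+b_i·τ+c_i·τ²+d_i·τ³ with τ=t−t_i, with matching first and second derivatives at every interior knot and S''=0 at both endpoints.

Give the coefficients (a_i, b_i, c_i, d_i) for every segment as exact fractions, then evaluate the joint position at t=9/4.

Δ: Δ0=4, Δ1=-8, Δ2=2, Δ3=-2/3, Δ4=2/3
row 1: diag=6, rhs=-72; c'=1/6, d'=-12
row 2: denom=8−1·1/6=47/6; d'=(60−1·-12)/(47/6)=432/47
row 3: denom=12−3·18/47=510/47; d'=(-16−3·432/47)/(510/47)=-1024/255
row 4: denom=12−3·47/170=1899/170; d'=(8−3·-1024/255)/(1899/170)=1136/633
back: M4=1136/633
back: M3=-1024/255−47/170·1136/633=-952/211
back: M2=432/47−18/47·-952/211=2304/211
back: M1=-12−1/6·2304/211=-2916/211
M: M0=0, M1=-2916/211, M2=2304/211, M3=-952/211, M4=1136/633, M5=0
seg 0: a=-5, c=M0/2=0, d=(M1−M0)/(6·2)=-243/211, b=Δ0−h0·(2M0+M1)/6=1816/211
seg 1: a=3, c=M1/2=-1458/211, d=(M2−M1)/(6·1)=870/211, b=Δ1−h1·(2M1+M2)/6=-1100/211
seg 2: a=-5, c=M2/2=1152/211, d=(M3−M2)/(6·3)=-1628/1899, b=Δ2−h2·(2M2+M3)/6=-1406/211
seg 3: a=1, c=M3/2=-476/211, d=(M4−M3)/(6·3)=1996/5697, b=Δ3−h3·(2M3+M4)/6=622/211
seg 4: a=-1, c=M4/2=568/633, d=(M5−M4)/(6·3)=-568/5697, b=Δ4−h4·(2M4+M5)/6=-238/211
t_q=9/4 → seg 1, τ=1/4; S=3+-1100/211·τ+-1458/211·τ²+870/211·τ³=8975/6752

  seg 0: a=-5 b=1816/211 c=0 d=-243/211
  seg 1: a=3 b=-1100/211 c=-1458/211 d=870/211
  seg 2: a=-5 b=-1406/211 c=1152/211 d=-1628/1899
  seg 3: a=1 b=622/211 c=-476/211 d=1996/5697
  seg 4: a=-1 b=-238/211 c=568/633 d=-568/5697
S(9/4) = 8975/6752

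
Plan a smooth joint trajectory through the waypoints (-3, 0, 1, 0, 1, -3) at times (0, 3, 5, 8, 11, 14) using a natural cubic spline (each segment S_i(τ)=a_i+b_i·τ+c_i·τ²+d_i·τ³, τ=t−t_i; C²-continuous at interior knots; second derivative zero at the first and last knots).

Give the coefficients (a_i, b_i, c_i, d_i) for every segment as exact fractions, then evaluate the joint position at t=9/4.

  seg 0: a=-3 b=713/660 c=0 d=-53/5940
  seg 1: a=0 b=277/330 c=-53/660 d=-59/1320
  seg 2: a=1 b=-1/55 c=-23/66 d=241/2970
  seg 3: a=0 b=9/110 c=21/55 d=-59/594
  seg 4: a=1 b=-17/55 c=-169/330 d=169/2970
S(9/4) = -9447/14080

Δ: Δ0=1, Δ1=1/2, Δ2=-1/3, Δ3=1/3, Δ4=-4/3
row 1: diag=10, rhs=-3; c'=1/5, d'=-3/10
row 2: denom=10−2·1/5=48/5; d'=(-5−2·-3/10)/(48/5)=-11/24
row 3: denom=12−3·5/16=177/16; d'=(4−3·-11/24)/(177/16)=86/177
row 4: denom=12−3·16/59=660/59; d'=(-10−3·86/177)/(660/59)=-169/165
back: M4=-169/165
back: M3=86/177−16/59·-169/165=42/55
back: M2=-11/24−5/16·42/55=-23/33
back: M1=-3/10−1/5·-23/33=-53/330
M: M0=0, M1=-53/330, M2=-23/33, M3=42/55, M4=-169/165, M5=0
seg 0: a=-3, c=M0/2=0, d=(M1−M0)/(6·3)=-53/5940, b=Δ0−h0·(2M0+M1)/6=713/660
seg 1: a=0, c=M1/2=-53/660, d=(M2−M1)/(6·2)=-59/1320, b=Δ1−h1·(2M1+M2)/6=277/330
seg 2: a=1, c=M2/2=-23/66, d=(M3−M2)/(6·3)=241/2970, b=Δ2−h2·(2M2+M3)/6=-1/55
seg 3: a=0, c=M3/2=21/55, d=(M4−M3)/(6·3)=-59/594, b=Δ3−h3·(2M3+M4)/6=9/110
seg 4: a=1, c=M4/2=-169/330, d=(M5−M4)/(6·3)=169/2970, b=Δ4−h4·(2M4+M5)/6=-17/55
t_q=9/4 → seg 0, τ=9/4; S=-3+713/660·τ+0·τ²+-53/5940·τ³=-9447/14080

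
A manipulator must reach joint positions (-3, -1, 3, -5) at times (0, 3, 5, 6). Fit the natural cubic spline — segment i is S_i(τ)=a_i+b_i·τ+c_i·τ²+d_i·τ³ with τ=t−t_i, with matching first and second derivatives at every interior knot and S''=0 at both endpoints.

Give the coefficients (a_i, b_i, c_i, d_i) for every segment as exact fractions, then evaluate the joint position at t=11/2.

  seg 0: a=-3 b=-5/6 c=0 d=1/6
  seg 1: a=-1 b=11/3 c=3/2 d=-7/6
  seg 2: a=3 b=-13/3 c=-11/2 d=11/6
S(11/2) = -5/16

Δ: Δ0=2/3, Δ1=2, Δ2=-8
row 1: diag=10, rhs=8; c'=1/5, d'=4/5
row 2: denom=6−2·1/5=28/5; d'=(-60−2·4/5)/(28/5)=-11
back: M2=-11
back: M1=4/5−1/5·-11=3
M: M0=0, M1=3, M2=-11, M3=0
seg 0: a=-3, c=M0/2=0, d=(M1−M0)/(6·3)=1/6, b=Δ0−h0·(2M0+M1)/6=-5/6
seg 1: a=-1, c=M1/2=3/2, d=(M2−M1)/(6·2)=-7/6, b=Δ1−h1·(2M1+M2)/6=11/3
seg 2: a=3, c=M2/2=-11/2, d=(M3−M2)/(6·1)=11/6, b=Δ2−h2·(2M2+M3)/6=-13/3
t_q=11/2 → seg 2, τ=1/2; S=3+-13/3·τ+-11/2·τ²+11/6·τ³=-5/16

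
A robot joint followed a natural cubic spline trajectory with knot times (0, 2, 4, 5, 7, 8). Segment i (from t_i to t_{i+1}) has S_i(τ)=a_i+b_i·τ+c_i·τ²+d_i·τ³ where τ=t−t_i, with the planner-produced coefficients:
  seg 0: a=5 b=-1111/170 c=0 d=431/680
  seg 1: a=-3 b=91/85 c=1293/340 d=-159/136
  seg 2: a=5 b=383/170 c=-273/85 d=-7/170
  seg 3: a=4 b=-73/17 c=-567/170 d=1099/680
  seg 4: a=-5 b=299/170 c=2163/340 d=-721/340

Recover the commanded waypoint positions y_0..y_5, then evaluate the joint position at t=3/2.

y_0 = S_0(0) = a_0 = 5
y_1 = S_1(0) = a_1 = -3
y_2 = S_2(0) = a_2 = 5
y_3 = S_3(0) = a_3 = 4
y_4 = S_4(0) = a_4 = -5
y_5 = S_4(1) = 1
t_q=3/2 is in segment 0 (τ=3/2); S_0(τ)=-14491/5440

y_0=5 y_1=-3 y_2=5 y_3=4 y_4=-5 y_5=1
S(3/2) = -14491/5440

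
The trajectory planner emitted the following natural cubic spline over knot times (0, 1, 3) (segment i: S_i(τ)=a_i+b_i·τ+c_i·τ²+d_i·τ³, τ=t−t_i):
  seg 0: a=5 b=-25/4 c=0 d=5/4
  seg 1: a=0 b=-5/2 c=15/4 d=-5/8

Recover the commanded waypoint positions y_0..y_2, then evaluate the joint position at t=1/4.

y_0=5 y_1=0 y_2=5
S(1/4) = 885/256

y_0 = S_0(0) = a_0 = 5
y_1 = S_1(0) = a_1 = 0
y_2 = S_1(2) = 5
t_q=1/4 is in segment 0 (τ=1/4); S_0(τ)=885/256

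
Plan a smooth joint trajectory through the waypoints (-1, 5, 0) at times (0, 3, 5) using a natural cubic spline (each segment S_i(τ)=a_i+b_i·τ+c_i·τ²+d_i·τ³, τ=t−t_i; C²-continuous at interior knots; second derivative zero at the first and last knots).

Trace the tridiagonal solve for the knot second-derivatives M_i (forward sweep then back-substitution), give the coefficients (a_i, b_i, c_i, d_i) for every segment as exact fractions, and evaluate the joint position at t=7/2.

Δ: Δ0=2, Δ1=-5/2
row 1: diag=10, rhs=-27; c'=1/5, d'=-27/10
back: M1=-27/10
M: M0=0, M1=-27/10, M2=0
seg 0: a=-1, c=M0/2=0, d=(M1−M0)/(6·3)=-3/20, b=Δ0−h0·(2M0+M1)/6=67/20
seg 1: a=5, c=M1/2=-27/20, d=(M2−M1)/(6·2)=9/40, b=Δ1−h1·(2M1+M2)/6=-7/10
t_q=7/2 → seg 1, τ=1/2; S=5+-7/10·τ+-27/20·τ²+9/40·τ³=1389/320

  seg 0: a=-1 b=67/20 c=0 d=-3/20
  seg 1: a=5 b=-7/10 c=-27/20 d=9/40
S(7/2) = 1389/320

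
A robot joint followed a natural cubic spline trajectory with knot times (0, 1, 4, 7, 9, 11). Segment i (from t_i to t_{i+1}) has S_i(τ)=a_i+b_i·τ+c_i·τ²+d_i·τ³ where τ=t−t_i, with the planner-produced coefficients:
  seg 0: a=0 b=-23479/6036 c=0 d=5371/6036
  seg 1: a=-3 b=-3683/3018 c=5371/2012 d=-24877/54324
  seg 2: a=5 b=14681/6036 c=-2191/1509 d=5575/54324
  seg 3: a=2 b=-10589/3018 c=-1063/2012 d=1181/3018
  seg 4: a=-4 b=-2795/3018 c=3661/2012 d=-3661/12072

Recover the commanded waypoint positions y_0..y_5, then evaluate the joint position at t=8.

y_0=0 y_1=-3 y_2=5 y_3=2 y_4=-4 y_5=-1
S(8) = -3311/2012

y_0 = S_0(0) = a_0 = 0
y_1 = S_1(0) = a_1 = -3
y_2 = S_2(0) = a_2 = 5
y_3 = S_3(0) = a_3 = 2
y_4 = S_4(0) = a_4 = -4
y_5 = S_4(2) = -1
t_q=8 is in segment 3 (τ=1); S_3(τ)=-3311/2012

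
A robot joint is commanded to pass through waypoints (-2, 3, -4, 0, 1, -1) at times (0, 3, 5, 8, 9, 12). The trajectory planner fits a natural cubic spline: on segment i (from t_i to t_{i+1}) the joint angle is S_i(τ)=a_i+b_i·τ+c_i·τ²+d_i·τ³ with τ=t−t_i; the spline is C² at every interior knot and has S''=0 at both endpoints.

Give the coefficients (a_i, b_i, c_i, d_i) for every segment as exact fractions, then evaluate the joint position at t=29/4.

  seg 0: a=-2 b=3229/888 c=0 d=-583/2664
  seg 1: a=3 b=-1009/444 c=-583/296 d=301/444
  seg 2: a=-4 b=-895/444 c=621/296 d=-2615/7992
  seg 3: a=0 b=1543/888 c=-94/111 d=97/888
  seg 4: a=1 b=55/148 c=-461/888 d=461/7992
S(29/4) = -31097/18944

Δ: Δ0=5/3, Δ1=-7/2, Δ2=4/3, Δ3=1, Δ4=-2/3
row 1: diag=10, rhs=-31; c'=1/5, d'=-31/10
row 2: denom=10−2·1/5=48/5; d'=(29−2·-31/10)/(48/5)=11/3
row 3: denom=8−3·5/16=113/16; d'=(-2−3·11/3)/(113/16)=-208/113
row 4: denom=8−1·16/113=888/113; d'=(-10−1·-208/113)/(888/113)=-461/444
back: M4=-461/444
back: M3=-208/113−16/113·-461/444=-188/111
back: M2=11/3−5/16·-188/111=621/148
back: M1=-31/10−1/5·621/148=-583/148
M: M0=0, M1=-583/148, M2=621/148, M3=-188/111, M4=-461/444, M5=0
seg 0: a=-2, c=M0/2=0, d=(M1−M0)/(6·3)=-583/2664, b=Δ0−h0·(2M0+M1)/6=3229/888
seg 1: a=3, c=M1/2=-583/296, d=(M2−M1)/(6·2)=301/444, b=Δ1−h1·(2M1+M2)/6=-1009/444
seg 2: a=-4, c=M2/2=621/296, d=(M3−M2)/(6·3)=-2615/7992, b=Δ2−h2·(2M2+M3)/6=-895/444
seg 3: a=0, c=M3/2=-94/111, d=(M4−M3)/(6·1)=97/888, b=Δ3−h3·(2M3+M4)/6=1543/888
seg 4: a=1, c=M4/2=-461/888, d=(M5−M4)/(6·3)=461/7992, b=Δ4−h4·(2M4+M5)/6=55/148
t_q=29/4 → seg 2, τ=9/4; S=-4+-895/444·τ+621/296·τ²+-2615/7992·τ³=-31097/18944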